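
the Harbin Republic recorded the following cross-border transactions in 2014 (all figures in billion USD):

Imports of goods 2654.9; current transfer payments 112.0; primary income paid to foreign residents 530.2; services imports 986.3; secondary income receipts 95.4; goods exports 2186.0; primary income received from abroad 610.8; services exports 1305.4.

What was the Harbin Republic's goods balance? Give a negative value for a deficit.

-468.9

Goods balance = 2186.0 - 2654.9 = -468.9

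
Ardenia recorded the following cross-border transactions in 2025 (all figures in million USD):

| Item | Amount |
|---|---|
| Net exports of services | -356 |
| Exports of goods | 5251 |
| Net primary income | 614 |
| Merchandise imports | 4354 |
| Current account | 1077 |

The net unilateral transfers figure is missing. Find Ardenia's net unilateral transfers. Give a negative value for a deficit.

-78

Current account = goods balance + services balance + net primary income + net secondary income
Sum of the known components = 1155
Net unilateral transfers = CA - (known components) = 1077 - 1155 = -78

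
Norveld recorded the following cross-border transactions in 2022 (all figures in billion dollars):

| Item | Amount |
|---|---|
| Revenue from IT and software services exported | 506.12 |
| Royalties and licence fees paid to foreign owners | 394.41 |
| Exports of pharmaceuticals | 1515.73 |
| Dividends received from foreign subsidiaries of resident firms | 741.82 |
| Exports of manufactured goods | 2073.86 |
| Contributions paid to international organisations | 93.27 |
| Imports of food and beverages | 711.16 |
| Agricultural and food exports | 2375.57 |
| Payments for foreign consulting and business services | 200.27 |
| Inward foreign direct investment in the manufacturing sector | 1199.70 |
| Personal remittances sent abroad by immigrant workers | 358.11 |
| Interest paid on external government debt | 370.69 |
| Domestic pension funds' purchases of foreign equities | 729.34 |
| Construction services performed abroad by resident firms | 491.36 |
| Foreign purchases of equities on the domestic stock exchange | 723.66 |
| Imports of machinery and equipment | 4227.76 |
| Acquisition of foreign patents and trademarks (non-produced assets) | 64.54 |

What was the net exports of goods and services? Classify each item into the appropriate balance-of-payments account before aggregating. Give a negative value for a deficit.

Goods: 2375.57 - 4227.76 + 2073.86 + 1515.73 - 711.16 = 1026.24
Services: -394.41 - 200.27 + 491.36 + 506.12 = 402.80
Trade balance = 1026.24 + 402.80 = 1429.04
(Excluded from the trade balance — primary income: dividends received from foreign subsidiaries of resident firms 741.82, interest paid on external government debt 370.69; secondary income: contributions paid to international organisations 93.27, personal remittances sent abroad by immigrant workers 358.11; financial account: inward foreign direct investment in the manufacturing sector 1199.70, domestic pension funds' purchases of foreign equities 729.34, foreign purchases of equities on the domestic stock exchange 723.66; capital account: acquisition of foreign patents and trademarks (non-produced assets) 64.54.)

1429.04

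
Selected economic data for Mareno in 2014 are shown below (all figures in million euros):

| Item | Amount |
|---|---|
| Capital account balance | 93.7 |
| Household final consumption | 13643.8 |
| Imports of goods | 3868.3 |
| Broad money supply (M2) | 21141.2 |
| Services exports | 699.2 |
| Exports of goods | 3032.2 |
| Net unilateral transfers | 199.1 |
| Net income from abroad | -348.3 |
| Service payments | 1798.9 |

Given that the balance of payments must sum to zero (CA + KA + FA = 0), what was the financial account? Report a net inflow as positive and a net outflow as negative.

Goods balance = 3032.2 - 3868.3 = -836.1
Services balance = 699.2 - 1798.9 = -1099.7
Trade balance (goods + services) = -836.1 + (-1099.7) = -1935.8
Net primary income = -348.3
Net secondary income = 199.1
Current account = -1935.8 + (-348.3) + 199.1 = -2085.0
Financial account = -(-2085.0 + 93.7) = 1991.3

1991.3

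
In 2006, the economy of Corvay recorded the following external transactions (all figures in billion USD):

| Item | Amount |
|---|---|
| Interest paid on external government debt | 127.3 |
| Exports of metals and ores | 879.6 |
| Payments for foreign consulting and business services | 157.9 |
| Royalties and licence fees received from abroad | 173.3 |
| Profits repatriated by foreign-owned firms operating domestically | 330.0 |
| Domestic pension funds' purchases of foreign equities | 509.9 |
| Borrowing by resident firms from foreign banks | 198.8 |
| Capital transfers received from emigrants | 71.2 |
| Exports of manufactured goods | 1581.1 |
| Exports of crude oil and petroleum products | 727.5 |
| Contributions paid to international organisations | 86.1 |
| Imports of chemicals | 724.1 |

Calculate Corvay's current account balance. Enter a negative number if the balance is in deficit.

1936.1

Goods: 879.6 + 727.5 + 1581.1 - 724.1 = 2464.1
Services: 173.3 - 157.9 = 15.4
Primary income: -127.3 - 330.0 = -457.3
Secondary income: -86.1
Current account = 2464.1 + 15.4 + (-457.3) + (-86.1) = 1936.1
(Excluded from the current account — financial account: domestic pension funds' purchases of foreign equities 509.9, borrowing by resident firms from foreign banks 198.8; capital account: capital transfers received from emigrants 71.2.)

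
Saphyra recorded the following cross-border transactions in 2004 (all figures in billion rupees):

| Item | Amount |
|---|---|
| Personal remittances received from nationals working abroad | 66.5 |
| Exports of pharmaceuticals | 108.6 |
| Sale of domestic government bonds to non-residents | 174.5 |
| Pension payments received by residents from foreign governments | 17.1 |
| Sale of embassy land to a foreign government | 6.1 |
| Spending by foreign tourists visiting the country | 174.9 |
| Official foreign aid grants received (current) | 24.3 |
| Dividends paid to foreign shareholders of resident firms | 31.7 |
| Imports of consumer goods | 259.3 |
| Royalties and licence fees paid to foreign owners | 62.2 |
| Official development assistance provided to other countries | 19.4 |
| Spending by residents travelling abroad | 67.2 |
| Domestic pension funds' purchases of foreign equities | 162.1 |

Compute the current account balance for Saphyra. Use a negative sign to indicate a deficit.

Goods: 108.6 - 259.3 = -150.7
Services: -67.2 - 62.2 + 174.9 = 45.5
Primary income: -31.7
Secondary income: -19.4 + 66.5 + 24.3 + 17.1 = 88.5
Current account = (-150.7) + 45.5 + (-31.7) + 88.5 = -48.4
(Excluded from the current account — financial account: sale of domestic government bonds to non-residents 174.5, domestic pension funds' purchases of foreign equities 162.1; capital account: sale of embassy land to a foreign government 6.1.)

-48.4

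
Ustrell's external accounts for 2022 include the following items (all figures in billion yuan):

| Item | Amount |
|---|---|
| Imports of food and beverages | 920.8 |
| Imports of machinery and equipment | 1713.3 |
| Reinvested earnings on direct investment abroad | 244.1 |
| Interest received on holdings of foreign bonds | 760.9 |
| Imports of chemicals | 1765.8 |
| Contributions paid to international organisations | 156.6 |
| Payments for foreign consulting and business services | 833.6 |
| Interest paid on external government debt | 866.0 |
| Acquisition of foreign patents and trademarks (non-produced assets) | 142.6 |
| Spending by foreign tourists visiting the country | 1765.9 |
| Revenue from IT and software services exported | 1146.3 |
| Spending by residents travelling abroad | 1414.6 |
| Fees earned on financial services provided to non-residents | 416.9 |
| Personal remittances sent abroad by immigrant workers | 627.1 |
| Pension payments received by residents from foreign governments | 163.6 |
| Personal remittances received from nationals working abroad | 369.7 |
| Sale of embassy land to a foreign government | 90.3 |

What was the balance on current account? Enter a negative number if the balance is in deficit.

-3430.4

Goods: -920.8 - 1713.3 - 1765.8 = -4399.9
Services: 416.9 - 1414.6 + 1146.3 + 1765.9 - 833.6 = 1080.9
Primary income: 244.1 + 760.9 - 866.0 = 139.0
Secondary income: -627.1 - 156.6 + 369.7 + 163.6 = -250.4
Current account = (-4399.9) + 1080.9 + 139.0 + (-250.4) = -3430.4
(Excluded from the current account — capital account: acquisition of foreign patents and trademarks (non-produced assets) 142.6, sale of embassy land to a foreign government 90.3.)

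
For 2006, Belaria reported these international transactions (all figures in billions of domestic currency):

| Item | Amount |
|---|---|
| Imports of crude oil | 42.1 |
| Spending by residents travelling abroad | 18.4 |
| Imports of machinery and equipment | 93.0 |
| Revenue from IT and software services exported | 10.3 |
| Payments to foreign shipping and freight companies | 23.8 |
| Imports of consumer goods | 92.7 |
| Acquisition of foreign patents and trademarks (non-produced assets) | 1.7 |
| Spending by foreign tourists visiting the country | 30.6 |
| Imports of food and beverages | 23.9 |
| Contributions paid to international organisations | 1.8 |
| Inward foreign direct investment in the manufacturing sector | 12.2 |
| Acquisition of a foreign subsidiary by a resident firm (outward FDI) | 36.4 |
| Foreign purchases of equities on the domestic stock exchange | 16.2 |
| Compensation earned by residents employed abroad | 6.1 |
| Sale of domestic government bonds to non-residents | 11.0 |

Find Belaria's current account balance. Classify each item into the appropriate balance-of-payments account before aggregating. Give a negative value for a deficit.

Goods: -92.7 - 42.1 - 93.0 - 23.9 = -251.7
Services: -23.8 + 10.3 + 30.6 - 18.4 = -1.3
Primary income: 6.1
Secondary income: -1.8
Current account = (-251.7) + (-1.3) + 6.1 + (-1.8) = -248.7
(Excluded from the current account — capital account: acquisition of foreign patents and trademarks (non-produced assets) 1.7; financial account: inward foreign direct investment in the manufacturing sector 12.2, acquisition of a foreign subsidiary by a resident firm (outward FDI) 36.4, foreign purchases of equities on the domestic stock exchange 16.2, sale of domestic government bonds to non-residents 11.0.)

-248.7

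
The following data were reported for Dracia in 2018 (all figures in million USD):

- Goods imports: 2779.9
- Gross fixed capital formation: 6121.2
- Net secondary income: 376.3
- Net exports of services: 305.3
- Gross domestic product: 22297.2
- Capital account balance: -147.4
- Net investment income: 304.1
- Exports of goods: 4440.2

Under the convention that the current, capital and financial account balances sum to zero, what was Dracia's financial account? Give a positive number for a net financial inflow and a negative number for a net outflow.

Goods balance = 4440.2 - 2779.9 = 1660.3
Services balance = 305.3
Trade balance (goods + services) = 1660.3 + 305.3 = 1965.6
Net primary income = 304.1
Net secondary income = 376.3
Current account = 1965.6 + 304.1 + 376.3 = 2646.0
Financial account = -(2646.0 + (-147.4)) = -2498.6

-2498.6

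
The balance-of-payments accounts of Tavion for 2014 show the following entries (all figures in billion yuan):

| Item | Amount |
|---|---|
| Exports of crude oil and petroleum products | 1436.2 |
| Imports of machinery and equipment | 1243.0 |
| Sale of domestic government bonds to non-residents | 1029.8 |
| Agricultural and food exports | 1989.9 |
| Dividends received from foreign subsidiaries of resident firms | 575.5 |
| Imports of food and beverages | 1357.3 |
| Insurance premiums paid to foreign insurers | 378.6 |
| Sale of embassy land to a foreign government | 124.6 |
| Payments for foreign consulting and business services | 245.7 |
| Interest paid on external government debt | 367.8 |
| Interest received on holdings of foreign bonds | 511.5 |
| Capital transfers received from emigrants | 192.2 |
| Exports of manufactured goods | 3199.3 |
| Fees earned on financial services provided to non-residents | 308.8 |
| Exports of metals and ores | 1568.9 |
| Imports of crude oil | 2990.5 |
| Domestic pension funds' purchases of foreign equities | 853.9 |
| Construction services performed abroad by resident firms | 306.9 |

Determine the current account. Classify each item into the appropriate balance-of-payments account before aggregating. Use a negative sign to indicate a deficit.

Goods: -1243.0 + 1989.9 - 1357.3 - 2990.5 + 3199.3 + 1436.2 + 1568.9 = 2603.5
Services: 308.8 - 378.6 - 245.7 + 306.9 = -8.6
Primary income: 575.5 + 511.5 - 367.8 = 719.2
Current account = 2603.5 + (-8.6) + 719.2 = 3314.1
(Excluded from the current account — financial account: sale of domestic government bonds to non-residents 1029.8, domestic pension funds' purchases of foreign equities 853.9; capital account: sale of embassy land to a foreign government 124.6, capital transfers received from emigrants 192.2.)

3314.1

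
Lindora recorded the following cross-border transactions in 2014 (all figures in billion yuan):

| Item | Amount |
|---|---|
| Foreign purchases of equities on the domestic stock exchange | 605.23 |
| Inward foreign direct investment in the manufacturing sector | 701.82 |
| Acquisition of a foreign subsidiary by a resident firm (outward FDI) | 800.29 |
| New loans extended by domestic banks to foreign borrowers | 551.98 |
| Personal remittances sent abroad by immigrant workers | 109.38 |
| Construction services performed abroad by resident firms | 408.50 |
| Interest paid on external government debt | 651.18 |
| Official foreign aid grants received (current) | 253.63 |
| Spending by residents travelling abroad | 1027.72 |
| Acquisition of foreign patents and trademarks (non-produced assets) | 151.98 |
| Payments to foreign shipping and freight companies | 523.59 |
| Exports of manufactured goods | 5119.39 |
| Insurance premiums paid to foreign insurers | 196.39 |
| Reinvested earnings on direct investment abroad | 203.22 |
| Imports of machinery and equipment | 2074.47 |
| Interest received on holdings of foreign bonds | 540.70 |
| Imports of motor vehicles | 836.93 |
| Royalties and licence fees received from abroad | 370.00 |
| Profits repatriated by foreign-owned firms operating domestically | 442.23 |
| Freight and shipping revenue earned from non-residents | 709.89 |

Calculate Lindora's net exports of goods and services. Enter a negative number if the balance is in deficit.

Goods: -836.93 + 5119.39 - 2074.47 = 2207.99
Services: -523.59 + 370.00 - 196.39 - 1027.72 + 709.89 + 408.50 = -259.31
Trade balance = 2207.99 + (-259.31) = 1948.68
(Excluded from the trade balance — financial account: foreign purchases of equities on the domestic stock exchange 605.23, inward foreign direct investment in the manufacturing sector 701.82, acquisition of a foreign subsidiary by a resident firm (outward FDI) 800.29, new loans extended by domestic banks to foreign borrowers 551.98; secondary income: personal remittances sent abroad by immigrant workers 109.38, official foreign aid grants received (current) 253.63; primary income: interest paid on external government debt 651.18, reinvested earnings on direct investment abroad 203.22, interest received on holdings of foreign bonds 540.70, profits repatriated by foreign-owned firms operating domestically 442.23; capital account: acquisition of foreign patents and trademarks (non-produced assets) 151.98.)

1948.68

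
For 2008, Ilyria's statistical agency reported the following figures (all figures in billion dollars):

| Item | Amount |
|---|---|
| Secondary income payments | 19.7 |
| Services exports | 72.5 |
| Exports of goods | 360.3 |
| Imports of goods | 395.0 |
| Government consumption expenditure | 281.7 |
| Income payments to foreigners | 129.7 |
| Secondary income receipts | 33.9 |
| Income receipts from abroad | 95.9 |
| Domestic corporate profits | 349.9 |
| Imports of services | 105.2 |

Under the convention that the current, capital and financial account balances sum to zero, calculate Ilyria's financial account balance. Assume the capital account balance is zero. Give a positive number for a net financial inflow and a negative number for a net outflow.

Goods balance = 360.3 - 395.0 = -34.7
Services balance = 72.5 - 105.2 = -32.7
Trade balance (goods + services) = -34.7 + (-32.7) = -67.4
Net primary income = 95.9 - 129.7 = -33.8
Net secondary income = 33.9 - 19.7 = 14.2
Current account = -67.4 + (-33.8) + 14.2 = -87.0
Financial account = -(-87.0) = 87.0

87.0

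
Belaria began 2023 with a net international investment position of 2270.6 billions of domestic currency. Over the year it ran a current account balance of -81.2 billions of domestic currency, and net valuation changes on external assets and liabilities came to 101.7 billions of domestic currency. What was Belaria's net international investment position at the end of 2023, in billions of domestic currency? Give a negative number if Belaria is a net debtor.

2291.1

Change in NIIP = current account + net valuation change = -81.2 + 101.7 = 20.5
End-of-year NIIP = 2270.6 + 20.5 = 2291.1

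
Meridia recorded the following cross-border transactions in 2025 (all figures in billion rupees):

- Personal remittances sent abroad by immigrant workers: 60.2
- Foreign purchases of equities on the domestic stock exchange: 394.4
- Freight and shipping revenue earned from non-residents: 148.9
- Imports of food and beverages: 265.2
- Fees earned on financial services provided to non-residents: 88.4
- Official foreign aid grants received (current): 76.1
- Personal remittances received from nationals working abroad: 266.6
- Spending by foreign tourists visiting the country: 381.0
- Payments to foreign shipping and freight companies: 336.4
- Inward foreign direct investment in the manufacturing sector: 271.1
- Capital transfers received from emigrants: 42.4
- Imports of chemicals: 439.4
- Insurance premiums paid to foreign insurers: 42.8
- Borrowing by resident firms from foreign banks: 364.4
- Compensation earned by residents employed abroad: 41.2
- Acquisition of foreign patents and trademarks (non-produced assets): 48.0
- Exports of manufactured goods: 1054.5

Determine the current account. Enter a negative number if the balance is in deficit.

Goods: -439.4 + 1054.5 - 265.2 = 349.9
Services: 148.9 + 88.4 - 336.4 + 381.0 - 42.8 = 239.1
Primary income: 41.2
Secondary income: 76.1 + 266.6 - 60.2 = 282.5
Current account = 349.9 + 239.1 + 41.2 + 282.5 = 912.7
(Excluded from the current account — financial account: foreign purchases of equities on the domestic stock exchange 394.4, inward foreign direct investment in the manufacturing sector 271.1, borrowing by resident firms from foreign banks 364.4; capital account: capital transfers received from emigrants 42.4, acquisition of foreign patents and trademarks (non-produced assets) 48.0.)

912.7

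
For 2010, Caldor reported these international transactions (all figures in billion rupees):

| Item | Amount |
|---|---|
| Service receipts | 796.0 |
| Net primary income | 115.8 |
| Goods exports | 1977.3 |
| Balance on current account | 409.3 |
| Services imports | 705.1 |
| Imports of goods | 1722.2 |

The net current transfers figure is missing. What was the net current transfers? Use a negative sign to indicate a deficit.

-52.5

Current account = goods balance + services balance + net primary income + net secondary income
Sum of the known components = 461.8
Net current transfers = CA - (known components) = 409.3 - 461.8 = -52.5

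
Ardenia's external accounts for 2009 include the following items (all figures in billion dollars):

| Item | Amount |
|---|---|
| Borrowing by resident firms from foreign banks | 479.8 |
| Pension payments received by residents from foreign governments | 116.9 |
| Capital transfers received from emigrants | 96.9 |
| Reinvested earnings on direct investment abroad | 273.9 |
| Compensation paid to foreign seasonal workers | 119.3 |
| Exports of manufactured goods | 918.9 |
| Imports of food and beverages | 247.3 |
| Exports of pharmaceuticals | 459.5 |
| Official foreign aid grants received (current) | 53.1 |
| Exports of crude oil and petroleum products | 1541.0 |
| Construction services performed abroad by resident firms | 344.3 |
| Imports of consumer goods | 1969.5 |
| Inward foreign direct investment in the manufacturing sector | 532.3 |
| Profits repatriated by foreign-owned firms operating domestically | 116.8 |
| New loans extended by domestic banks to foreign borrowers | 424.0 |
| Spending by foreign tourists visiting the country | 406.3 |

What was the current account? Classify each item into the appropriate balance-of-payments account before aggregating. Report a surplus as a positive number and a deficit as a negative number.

1661.0

Goods: 918.9 + 459.5 - 1969.5 - 247.3 + 1541.0 = 702.6
Services: 406.3 + 344.3 = 750.6
Primary income: -119.3 + 273.9 - 116.8 = 37.8
Secondary income: 53.1 + 116.9 = 170.0
Current account = 702.6 + 750.6 + 37.8 + 170.0 = 1661.0
(Excluded from the current account — financial account: borrowing by resident firms from foreign banks 479.8, inward foreign direct investment in the manufacturing sector 532.3, new loans extended by domestic banks to foreign borrowers 424.0; capital account: capital transfers received from emigrants 96.9.)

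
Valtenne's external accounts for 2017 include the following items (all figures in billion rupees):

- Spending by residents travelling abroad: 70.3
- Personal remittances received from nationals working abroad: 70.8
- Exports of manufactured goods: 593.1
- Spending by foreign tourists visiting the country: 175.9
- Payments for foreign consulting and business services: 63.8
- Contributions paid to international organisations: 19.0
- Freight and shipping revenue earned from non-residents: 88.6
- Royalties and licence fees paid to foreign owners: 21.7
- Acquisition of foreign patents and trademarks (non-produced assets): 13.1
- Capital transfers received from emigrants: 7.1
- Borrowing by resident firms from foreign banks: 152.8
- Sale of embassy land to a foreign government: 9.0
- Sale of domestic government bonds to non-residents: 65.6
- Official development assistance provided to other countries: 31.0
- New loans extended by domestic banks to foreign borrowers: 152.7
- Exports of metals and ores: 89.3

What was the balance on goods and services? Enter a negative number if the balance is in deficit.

791.1

Goods: 89.3 + 593.1 = 682.4
Services: -21.7 - 70.3 + 88.6 + 175.9 - 63.8 = 108.7
Trade balance = 682.4 + 108.7 = 791.1
(Excluded from the trade balance — secondary income: personal remittances received from nationals working abroad 70.8, contributions paid to international organisations 19.0, official development assistance provided to other countries 31.0; capital account: acquisition of foreign patents and trademarks (non-produced assets) 13.1, capital transfers received from emigrants 7.1, sale of embassy land to a foreign government 9.0; financial account: borrowing by resident firms from foreign banks 152.8, sale of domestic government bonds to non-residents 65.6, new loans extended by domestic banks to foreign borrowers 152.7.)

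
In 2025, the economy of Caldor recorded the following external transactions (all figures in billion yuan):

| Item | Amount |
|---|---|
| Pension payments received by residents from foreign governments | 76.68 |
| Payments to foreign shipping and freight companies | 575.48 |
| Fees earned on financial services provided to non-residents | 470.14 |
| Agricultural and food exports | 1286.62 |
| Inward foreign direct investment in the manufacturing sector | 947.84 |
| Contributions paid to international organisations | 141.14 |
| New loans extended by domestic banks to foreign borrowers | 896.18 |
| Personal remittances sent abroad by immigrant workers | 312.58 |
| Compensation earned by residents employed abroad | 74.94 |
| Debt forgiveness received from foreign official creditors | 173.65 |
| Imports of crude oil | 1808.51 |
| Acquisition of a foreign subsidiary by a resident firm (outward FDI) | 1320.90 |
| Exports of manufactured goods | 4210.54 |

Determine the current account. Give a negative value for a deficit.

3281.21

Goods: -1808.51 + 1286.62 + 4210.54 = 3688.65
Services: 470.14 - 575.48 = -105.34
Primary income: 74.94
Secondary income: -312.58 + 76.68 - 141.14 = -377.04
Current account = 3688.65 + (-105.34) + 74.94 + (-377.04) = 3281.21
(Excluded from the current account — financial account: inward foreign direct investment in the manufacturing sector 947.84, new loans extended by domestic banks to foreign borrowers 896.18, acquisition of a foreign subsidiary by a resident firm (outward FDI) 1320.90; capital account: debt forgiveness received from foreign official creditors 173.65.)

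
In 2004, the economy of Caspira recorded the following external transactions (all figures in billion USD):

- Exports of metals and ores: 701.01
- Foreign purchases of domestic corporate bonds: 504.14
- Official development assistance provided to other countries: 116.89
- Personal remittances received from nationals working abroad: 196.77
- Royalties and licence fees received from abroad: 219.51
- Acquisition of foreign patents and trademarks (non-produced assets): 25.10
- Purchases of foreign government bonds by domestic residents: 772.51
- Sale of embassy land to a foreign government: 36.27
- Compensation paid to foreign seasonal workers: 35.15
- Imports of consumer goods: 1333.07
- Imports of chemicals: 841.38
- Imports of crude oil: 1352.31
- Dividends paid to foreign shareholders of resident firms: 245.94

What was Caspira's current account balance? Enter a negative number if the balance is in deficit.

-2807.45

Goods: 701.01 - 1333.07 - 1352.31 - 841.38 = -2825.75
Services: 219.51
Primary income: -35.15 - 245.94 = -281.09
Secondary income: -116.89 + 196.77 = 79.88
Current account = (-2825.75) + 219.51 + (-281.09) + 79.88 = -2807.45
(Excluded from the current account — financial account: foreign purchases of domestic corporate bonds 504.14, purchases of foreign government bonds by domestic residents 772.51; capital account: acquisition of foreign patents and trademarks (non-produced assets) 25.10, sale of embassy land to a foreign government 36.27.)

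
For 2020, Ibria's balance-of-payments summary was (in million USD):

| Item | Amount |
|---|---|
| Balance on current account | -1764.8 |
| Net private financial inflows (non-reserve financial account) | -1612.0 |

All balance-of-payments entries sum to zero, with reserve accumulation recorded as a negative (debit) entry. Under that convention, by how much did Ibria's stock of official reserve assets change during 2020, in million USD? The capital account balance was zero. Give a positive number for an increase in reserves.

Official reserve transactions balance = -((-1764.8) + (-1612.0)) = 3376.8
An accumulation of reserves is recorded as a debit (negative entry), so the change in the stock of reserves is the negative of that balance.
Change in official reserves = -(3376.8) = -3376.8

-3376.8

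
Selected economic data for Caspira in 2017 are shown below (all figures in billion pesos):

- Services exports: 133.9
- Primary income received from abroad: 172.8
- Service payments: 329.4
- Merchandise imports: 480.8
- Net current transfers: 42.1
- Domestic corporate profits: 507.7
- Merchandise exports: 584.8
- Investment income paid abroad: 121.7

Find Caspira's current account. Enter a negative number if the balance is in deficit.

1.7

Goods balance = 584.8 - 480.8 = 104.0
Services balance = 133.9 - 329.4 = -195.5
Trade balance (goods + services) = 104.0 + (-195.5) = -91.5
Net primary income = 172.8 - 121.7 = 51.1
Net secondary income = 42.1
Current account = -91.5 + 51.1 + 42.1 = 1.7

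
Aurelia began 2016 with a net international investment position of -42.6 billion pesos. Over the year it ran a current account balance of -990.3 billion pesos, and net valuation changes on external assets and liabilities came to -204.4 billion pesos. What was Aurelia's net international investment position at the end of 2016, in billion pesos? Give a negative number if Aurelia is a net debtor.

-1237.3

Change in NIIP = current account + net valuation change = -990.3 + (-204.4) = -1194.7
End-of-year NIIP = -42.6 + (-1194.7) = -1237.3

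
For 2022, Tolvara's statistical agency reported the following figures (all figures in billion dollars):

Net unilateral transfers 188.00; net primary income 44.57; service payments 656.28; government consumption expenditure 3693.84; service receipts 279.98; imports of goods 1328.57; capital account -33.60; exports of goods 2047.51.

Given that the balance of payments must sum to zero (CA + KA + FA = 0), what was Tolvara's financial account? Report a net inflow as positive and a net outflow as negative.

Goods balance = 2047.51 - 1328.57 = 718.94
Services balance = 279.98 - 656.28 = -376.30
Trade balance (goods + services) = 718.94 + (-376.30) = 342.64
Net primary income = 44.57
Net secondary income = 188.00
Current account = 342.64 + 44.57 + 188.00 = 575.21
Financial account = -(575.21 + (-33.60)) = -541.61

-541.61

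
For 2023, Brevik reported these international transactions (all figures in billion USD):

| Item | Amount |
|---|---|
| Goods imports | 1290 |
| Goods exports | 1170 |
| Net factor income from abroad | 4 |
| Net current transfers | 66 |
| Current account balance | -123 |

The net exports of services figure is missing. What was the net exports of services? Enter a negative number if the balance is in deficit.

-73

Current account = goods balance + services balance + net primary income + net secondary income
Sum of the known components = -50
Net exports of services = CA - (known components) = -123 - (-50) = -73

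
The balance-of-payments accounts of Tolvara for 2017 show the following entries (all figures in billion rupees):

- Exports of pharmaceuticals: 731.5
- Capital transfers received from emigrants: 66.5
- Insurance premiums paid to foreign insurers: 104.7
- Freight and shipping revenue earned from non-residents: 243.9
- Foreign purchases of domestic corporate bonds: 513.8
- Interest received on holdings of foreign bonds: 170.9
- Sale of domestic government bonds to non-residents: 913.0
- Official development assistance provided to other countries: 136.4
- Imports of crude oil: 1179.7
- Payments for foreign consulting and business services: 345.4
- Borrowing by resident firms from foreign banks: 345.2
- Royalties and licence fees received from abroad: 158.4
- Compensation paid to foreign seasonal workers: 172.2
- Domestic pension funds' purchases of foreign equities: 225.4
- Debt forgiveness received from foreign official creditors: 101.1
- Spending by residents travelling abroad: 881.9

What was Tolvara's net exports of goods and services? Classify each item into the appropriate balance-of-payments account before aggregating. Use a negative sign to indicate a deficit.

Goods: 731.5 - 1179.7 = -448.2
Services: -345.4 + 243.9 - 104.7 - 881.9 + 158.4 = -929.7
Trade balance = -448.2 + (-929.7) = -1377.9
(Excluded from the trade balance — capital account: capital transfers received from emigrants 66.5, debt forgiveness received from foreign official creditors 101.1; financial account: foreign purchases of domestic corporate bonds 513.8, sale of domestic government bonds to non-residents 913.0, borrowing by resident firms from foreign banks 345.2, domestic pension funds' purchases of foreign equities 225.4; primary income: interest received on holdings of foreign bonds 170.9, compensation paid to foreign seasonal workers 172.2; secondary income: official development assistance provided to other countries 136.4.)

-1377.9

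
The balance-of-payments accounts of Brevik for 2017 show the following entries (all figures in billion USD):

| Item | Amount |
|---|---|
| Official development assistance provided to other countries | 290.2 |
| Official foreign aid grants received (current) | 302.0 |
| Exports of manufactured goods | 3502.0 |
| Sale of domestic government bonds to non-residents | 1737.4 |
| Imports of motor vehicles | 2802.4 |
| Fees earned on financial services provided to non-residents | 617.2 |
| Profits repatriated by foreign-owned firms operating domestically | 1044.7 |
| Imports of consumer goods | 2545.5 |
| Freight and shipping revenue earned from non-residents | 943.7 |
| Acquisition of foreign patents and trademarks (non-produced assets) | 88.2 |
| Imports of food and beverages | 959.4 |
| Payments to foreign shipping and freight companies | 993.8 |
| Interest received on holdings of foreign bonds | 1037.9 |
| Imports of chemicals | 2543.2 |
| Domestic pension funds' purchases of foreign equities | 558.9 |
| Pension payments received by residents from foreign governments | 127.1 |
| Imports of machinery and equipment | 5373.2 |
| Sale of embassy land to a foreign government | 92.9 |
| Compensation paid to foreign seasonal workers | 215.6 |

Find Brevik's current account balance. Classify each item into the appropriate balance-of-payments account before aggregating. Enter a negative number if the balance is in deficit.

Goods: -2545.5 - 5373.2 + 3502.0 - 2543.2 - 959.4 - 2802.4 = -10721.7
Services: -993.8 + 943.7 + 617.2 = 567.1
Primary income: -1044.7 - 215.6 + 1037.9 = -222.4
Secondary income: 302.0 - 290.2 + 127.1 = 138.9
Current account = (-10721.7) + 567.1 + (-222.4) + 138.9 = -10238.1
(Excluded from the current account — financial account: sale of domestic government bonds to non-residents 1737.4, domestic pension funds' purchases of foreign equities 558.9; capital account: acquisition of foreign patents and trademarks (non-produced assets) 88.2, sale of embassy land to a foreign government 92.9.)

-10238.1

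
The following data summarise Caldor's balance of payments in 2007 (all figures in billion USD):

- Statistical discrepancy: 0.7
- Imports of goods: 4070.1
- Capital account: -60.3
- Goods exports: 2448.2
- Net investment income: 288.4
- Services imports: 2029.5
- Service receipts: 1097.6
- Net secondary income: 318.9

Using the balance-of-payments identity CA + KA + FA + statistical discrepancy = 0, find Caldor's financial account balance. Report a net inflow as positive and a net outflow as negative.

Goods balance = 2448.2 - 4070.1 = -1621.9
Services balance = 1097.6 - 2029.5 = -931.9
Trade balance (goods + services) = -1621.9 + (-931.9) = -2553.8
Net primary income = 288.4
Net secondary income = 318.9
Current account = -2553.8 + 288.4 + 318.9 = -1946.5
Financial account = -(-1946.5 + (-60.3) + 0.7) = 2006.1

2006.1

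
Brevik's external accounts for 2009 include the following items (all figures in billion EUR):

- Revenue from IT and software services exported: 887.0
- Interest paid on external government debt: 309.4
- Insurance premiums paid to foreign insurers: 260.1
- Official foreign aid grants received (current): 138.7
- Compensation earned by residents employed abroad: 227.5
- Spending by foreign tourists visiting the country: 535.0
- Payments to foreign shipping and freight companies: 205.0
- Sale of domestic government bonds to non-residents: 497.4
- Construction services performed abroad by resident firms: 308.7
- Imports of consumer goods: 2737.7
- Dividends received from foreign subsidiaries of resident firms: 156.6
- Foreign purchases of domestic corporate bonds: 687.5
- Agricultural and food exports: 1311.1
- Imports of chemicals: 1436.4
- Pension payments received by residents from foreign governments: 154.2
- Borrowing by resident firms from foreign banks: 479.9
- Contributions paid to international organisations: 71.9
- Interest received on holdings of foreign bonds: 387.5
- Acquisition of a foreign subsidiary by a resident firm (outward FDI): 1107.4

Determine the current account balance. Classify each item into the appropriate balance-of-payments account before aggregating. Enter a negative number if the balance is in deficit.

Goods: -1436.4 + 1311.1 - 2737.7 = -2863.0
Services: 887.0 + 535.0 + 308.7 - 260.1 - 205.0 = 1265.6
Primary income: 387.5 + 156.6 - 309.4 + 227.5 = 462.2
Secondary income: -71.9 + 138.7 + 154.2 = 221.0
Current account = (-2863.0) + 1265.6 + 462.2 + 221.0 = -914.2
(Excluded from the current account — financial account: sale of domestic government bonds to non-residents 497.4, foreign purchases of domestic corporate bonds 687.5, borrowing by resident firms from foreign banks 479.9, acquisition of a foreign subsidiary by a resident firm (outward FDI) 1107.4.)

-914.2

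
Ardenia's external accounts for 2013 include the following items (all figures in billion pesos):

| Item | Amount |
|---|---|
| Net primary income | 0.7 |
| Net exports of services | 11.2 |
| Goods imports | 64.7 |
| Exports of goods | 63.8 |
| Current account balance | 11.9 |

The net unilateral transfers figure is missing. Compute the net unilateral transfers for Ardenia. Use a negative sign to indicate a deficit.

0.9

Current account = goods balance + services balance + net primary income + net secondary income
Sum of the known components = 11.0
Net unilateral transfers = CA - (known components) = 11.9 - 11.0 = 0.9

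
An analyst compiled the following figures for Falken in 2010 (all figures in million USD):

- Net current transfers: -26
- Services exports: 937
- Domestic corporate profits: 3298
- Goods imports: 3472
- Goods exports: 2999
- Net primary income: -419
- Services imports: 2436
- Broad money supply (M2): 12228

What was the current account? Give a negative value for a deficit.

Goods balance = 2999 - 3472 = -473
Services balance = 937 - 2436 = -1499
Trade balance (goods + services) = -473 + (-1499) = -1972
Net primary income = -419
Net secondary income = -26
Current account = -1972 + (-419) + (-26) = -2417

-2417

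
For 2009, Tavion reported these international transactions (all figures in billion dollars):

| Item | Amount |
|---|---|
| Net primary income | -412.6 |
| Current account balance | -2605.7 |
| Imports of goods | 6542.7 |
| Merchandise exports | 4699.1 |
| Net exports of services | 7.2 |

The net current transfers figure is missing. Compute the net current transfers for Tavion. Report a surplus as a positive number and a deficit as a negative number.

-356.7

Current account = goods balance + services balance + net primary income + net secondary income
Sum of the known components = -2249.0
Net current transfers = CA - (known components) = -2605.7 - (-2249.0) = -356.7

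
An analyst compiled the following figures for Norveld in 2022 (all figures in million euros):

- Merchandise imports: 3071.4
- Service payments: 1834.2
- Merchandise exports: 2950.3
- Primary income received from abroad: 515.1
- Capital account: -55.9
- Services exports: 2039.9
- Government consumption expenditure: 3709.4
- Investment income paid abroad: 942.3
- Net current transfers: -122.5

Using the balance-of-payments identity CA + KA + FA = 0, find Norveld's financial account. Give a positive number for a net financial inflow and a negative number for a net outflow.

Goods balance = 2950.3 - 3071.4 = -121.1
Services balance = 2039.9 - 1834.2 = 205.7
Trade balance (goods + services) = -121.1 + 205.7 = 84.6
Net primary income = 515.1 - 942.3 = -427.2
Net secondary income = -122.5
Current account = 84.6 + (-427.2) + (-122.5) = -465.1
Financial account = -(-465.1 + (-55.9)) = 521.0

521.0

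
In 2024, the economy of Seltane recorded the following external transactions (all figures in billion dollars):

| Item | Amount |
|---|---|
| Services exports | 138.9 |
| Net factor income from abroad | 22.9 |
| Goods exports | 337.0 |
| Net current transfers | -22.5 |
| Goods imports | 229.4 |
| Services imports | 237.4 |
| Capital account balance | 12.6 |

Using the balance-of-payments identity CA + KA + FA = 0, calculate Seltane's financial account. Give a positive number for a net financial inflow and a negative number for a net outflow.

Goods balance = 337.0 - 229.4 = 107.6
Services balance = 138.9 - 237.4 = -98.5
Trade balance (goods + services) = 107.6 + (-98.5) = 9.1
Net primary income = 22.9
Net secondary income = -22.5
Current account = 9.1 + 22.9 + (-22.5) = 9.5
Financial account = -(9.5 + 12.6) = -22.1

-22.1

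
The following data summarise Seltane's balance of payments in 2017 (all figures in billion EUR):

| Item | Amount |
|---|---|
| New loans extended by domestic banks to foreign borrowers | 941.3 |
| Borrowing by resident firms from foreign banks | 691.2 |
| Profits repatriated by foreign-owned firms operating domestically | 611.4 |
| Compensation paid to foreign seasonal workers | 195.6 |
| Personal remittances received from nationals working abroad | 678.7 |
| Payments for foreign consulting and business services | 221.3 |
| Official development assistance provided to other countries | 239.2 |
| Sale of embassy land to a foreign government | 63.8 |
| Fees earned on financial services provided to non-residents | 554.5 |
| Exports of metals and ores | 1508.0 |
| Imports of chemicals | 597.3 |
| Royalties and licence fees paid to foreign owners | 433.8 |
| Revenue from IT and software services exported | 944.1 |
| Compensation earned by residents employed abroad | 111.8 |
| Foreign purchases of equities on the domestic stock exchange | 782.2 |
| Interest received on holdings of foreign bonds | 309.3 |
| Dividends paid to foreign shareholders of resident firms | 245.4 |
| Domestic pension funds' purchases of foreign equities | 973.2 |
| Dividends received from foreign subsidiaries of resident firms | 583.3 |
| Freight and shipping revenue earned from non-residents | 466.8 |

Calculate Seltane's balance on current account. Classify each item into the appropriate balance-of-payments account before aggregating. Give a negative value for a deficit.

Goods: -597.3 + 1508.0 = 910.7
Services: 554.5 + 466.8 - 221.3 - 433.8 + 944.1 = 1310.3
Primary income: 583.3 - 245.4 - 195.6 + 309.3 + 111.8 - 611.4 = -48.0
Secondary income: -239.2 + 678.7 = 439.5
Current account = 910.7 + 1310.3 + (-48.0) + 439.5 = 2612.5
(Excluded from the current account — financial account: new loans extended by domestic banks to foreign borrowers 941.3, borrowing by resident firms from foreign banks 691.2, foreign purchases of equities on the domestic stock exchange 782.2, domestic pension funds' purchases of foreign equities 973.2; capital account: sale of embassy land to a foreign government 63.8.)

2612.5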